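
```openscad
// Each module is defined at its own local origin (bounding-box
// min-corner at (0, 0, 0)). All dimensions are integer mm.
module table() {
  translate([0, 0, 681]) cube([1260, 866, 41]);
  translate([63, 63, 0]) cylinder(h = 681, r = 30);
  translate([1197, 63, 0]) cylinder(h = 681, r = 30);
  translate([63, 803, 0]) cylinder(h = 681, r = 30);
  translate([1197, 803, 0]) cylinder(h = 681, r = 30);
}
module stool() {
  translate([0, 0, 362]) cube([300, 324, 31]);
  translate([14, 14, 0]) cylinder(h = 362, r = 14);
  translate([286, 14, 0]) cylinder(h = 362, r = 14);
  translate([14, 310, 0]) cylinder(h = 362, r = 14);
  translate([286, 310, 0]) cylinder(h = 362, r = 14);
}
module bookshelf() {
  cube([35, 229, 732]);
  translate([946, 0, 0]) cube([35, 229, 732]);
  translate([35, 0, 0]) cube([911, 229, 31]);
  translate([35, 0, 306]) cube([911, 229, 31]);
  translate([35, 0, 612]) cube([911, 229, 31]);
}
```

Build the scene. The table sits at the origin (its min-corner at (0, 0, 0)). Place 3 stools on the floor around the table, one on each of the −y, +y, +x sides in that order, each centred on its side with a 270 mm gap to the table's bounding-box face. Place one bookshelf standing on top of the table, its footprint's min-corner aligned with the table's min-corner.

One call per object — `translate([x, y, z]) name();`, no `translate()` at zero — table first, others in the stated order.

table();
translate([480, -594, 0]) stool();
translate([480, 1136, 0]) stool();
translate([1530, 271, 0]) stool();
translate([0, 0, 722]) bookshelf();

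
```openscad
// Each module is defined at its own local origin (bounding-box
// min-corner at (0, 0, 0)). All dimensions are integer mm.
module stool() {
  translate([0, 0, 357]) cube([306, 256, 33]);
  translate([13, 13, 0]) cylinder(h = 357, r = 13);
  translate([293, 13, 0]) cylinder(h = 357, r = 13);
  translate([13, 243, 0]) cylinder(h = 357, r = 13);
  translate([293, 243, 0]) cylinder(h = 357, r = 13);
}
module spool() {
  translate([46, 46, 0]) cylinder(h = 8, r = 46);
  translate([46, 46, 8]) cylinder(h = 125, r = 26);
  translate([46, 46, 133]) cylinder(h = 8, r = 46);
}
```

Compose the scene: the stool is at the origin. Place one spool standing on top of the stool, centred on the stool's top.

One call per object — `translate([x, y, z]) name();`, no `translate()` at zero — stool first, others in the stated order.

stool();
translate([107, 82, 390]) spool();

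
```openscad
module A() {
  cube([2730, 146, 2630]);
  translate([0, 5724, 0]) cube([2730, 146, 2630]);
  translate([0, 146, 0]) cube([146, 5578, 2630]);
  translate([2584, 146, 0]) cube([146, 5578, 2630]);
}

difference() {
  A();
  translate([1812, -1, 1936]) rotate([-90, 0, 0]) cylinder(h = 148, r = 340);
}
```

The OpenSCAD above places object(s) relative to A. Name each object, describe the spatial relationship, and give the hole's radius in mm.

A is a house frame. The house frame has a circular hole through its front wall. The hole's radius is 340 mm.

The subtracted cylinder has r = 340 mm.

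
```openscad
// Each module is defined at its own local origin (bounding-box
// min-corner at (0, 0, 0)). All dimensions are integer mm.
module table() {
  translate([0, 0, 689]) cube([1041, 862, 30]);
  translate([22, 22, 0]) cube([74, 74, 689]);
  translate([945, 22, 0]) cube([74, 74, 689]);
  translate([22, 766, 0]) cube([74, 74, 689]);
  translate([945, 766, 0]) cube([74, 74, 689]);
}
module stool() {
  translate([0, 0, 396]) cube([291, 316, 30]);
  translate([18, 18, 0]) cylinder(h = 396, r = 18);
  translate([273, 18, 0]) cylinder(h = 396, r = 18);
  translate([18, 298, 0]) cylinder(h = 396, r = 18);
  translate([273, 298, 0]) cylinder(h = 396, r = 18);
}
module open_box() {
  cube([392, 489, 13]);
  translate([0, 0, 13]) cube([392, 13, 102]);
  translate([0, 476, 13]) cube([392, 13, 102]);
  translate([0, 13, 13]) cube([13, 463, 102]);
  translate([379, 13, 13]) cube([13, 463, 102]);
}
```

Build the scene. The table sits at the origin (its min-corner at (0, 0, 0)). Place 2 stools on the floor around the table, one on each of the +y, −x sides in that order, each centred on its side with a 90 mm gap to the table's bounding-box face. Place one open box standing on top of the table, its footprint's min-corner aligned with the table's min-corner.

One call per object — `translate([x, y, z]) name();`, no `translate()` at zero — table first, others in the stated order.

table();
translate([375, 952, 0]) stool();
translate([-381, 273, 0]) stool();
translate([0, 0, 719]) open_box();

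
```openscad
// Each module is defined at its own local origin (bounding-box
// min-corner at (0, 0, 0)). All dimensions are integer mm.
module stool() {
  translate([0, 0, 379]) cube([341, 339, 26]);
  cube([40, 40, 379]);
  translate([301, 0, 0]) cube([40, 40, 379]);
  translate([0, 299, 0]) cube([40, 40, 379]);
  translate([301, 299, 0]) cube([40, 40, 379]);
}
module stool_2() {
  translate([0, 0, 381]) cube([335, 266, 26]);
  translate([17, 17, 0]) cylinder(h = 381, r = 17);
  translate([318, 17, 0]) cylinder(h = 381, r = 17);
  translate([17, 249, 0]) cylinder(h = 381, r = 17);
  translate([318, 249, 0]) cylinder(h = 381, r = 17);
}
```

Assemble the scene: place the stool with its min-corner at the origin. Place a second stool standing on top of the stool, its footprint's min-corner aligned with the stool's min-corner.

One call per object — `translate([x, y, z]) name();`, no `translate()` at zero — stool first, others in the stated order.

stool();
translate([0, 0, 405]) stool_2();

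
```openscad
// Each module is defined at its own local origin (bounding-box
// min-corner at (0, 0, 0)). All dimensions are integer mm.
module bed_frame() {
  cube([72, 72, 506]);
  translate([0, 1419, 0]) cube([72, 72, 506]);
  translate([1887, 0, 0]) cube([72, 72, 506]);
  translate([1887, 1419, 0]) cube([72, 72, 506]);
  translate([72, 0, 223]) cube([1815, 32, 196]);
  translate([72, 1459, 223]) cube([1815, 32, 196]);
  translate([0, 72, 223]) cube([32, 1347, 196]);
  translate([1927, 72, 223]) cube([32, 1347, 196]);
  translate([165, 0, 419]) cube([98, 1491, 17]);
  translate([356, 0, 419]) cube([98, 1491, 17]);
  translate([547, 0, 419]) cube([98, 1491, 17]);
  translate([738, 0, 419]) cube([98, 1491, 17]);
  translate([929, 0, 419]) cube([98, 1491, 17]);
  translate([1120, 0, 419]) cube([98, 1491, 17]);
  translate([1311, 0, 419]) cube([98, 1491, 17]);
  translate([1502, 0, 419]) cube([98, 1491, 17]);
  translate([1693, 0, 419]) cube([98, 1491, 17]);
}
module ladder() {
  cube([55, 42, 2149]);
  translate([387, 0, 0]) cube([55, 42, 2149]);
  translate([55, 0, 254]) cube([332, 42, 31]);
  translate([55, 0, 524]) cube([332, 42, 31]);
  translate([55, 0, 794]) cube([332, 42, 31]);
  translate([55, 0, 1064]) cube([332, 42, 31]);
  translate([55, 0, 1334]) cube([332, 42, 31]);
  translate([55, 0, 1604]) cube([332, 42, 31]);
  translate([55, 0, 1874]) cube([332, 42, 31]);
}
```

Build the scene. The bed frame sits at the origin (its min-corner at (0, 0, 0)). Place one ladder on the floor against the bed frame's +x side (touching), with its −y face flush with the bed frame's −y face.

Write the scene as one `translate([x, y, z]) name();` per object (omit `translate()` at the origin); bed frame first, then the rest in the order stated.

bed_frame();
translate([1959, 0, 0]) ladder();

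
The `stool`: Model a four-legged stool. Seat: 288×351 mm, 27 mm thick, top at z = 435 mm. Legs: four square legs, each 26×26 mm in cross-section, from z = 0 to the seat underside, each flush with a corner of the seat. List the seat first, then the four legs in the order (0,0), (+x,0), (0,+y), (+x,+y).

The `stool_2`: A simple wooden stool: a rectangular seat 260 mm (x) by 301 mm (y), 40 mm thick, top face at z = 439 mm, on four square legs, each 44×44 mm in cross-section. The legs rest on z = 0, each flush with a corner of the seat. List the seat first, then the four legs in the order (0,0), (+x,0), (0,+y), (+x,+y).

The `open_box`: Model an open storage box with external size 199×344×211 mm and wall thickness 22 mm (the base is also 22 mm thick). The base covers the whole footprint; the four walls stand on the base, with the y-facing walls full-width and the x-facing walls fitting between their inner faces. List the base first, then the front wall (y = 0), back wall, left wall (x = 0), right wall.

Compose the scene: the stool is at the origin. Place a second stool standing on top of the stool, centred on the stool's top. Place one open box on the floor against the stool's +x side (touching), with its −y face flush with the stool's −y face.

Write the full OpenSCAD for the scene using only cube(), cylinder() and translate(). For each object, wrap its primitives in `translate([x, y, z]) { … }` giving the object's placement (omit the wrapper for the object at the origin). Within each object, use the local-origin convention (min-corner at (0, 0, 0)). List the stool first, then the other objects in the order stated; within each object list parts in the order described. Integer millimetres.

translate([0, 0, 408]) cube([288, 351, 27]);
cube([26, 26, 408]);
translate([262, 0, 0]) cube([26, 26, 408]);
translate([0, 325, 0]) cube([26, 26, 408]);
translate([262, 325, 0]) cube([26, 26, 408]);
translate([14, 25, 435]) {
  translate([0, 0, 399]) cube([260, 301, 40]);
  cube([44, 44, 399]);
  translate([216, 0, 0]) cube([44, 44, 399]);
  translate([0, 257, 0]) cube([44, 44, 399]);
  translate([216, 257, 0]) cube([44, 44, 399]);
}
translate([288, 0, 0]) {
  cube([199, 344, 22]);
  translate([0, 0, 22]) cube([199, 22, 189]);
  translate([0, 322, 22]) cube([199, 22, 189]);
  translate([0, 22, 22]) cube([22, 300, 189]);
  translate([177, 22, 22]) cube([22, 300, 189]);
}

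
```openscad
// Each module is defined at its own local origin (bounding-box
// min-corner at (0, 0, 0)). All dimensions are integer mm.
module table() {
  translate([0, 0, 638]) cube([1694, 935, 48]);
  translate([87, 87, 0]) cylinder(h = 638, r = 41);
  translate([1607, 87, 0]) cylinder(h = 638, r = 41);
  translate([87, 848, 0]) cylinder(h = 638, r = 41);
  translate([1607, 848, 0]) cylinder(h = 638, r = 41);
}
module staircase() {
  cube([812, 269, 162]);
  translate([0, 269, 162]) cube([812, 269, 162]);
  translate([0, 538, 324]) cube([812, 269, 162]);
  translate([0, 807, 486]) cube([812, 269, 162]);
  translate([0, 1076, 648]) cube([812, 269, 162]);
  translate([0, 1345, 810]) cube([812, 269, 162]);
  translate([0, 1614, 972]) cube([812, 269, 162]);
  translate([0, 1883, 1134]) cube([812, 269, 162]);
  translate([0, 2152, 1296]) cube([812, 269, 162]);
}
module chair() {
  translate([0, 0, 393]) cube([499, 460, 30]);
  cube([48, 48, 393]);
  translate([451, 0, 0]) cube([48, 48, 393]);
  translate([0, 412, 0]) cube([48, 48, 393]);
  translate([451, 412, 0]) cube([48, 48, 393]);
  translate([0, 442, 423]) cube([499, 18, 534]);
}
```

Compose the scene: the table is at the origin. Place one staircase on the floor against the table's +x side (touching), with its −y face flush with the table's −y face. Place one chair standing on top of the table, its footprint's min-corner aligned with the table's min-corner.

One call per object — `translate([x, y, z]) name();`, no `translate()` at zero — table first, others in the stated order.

table();
translate([1694, 0, 0]) staircase();
translate([0, 0, 686]) chair();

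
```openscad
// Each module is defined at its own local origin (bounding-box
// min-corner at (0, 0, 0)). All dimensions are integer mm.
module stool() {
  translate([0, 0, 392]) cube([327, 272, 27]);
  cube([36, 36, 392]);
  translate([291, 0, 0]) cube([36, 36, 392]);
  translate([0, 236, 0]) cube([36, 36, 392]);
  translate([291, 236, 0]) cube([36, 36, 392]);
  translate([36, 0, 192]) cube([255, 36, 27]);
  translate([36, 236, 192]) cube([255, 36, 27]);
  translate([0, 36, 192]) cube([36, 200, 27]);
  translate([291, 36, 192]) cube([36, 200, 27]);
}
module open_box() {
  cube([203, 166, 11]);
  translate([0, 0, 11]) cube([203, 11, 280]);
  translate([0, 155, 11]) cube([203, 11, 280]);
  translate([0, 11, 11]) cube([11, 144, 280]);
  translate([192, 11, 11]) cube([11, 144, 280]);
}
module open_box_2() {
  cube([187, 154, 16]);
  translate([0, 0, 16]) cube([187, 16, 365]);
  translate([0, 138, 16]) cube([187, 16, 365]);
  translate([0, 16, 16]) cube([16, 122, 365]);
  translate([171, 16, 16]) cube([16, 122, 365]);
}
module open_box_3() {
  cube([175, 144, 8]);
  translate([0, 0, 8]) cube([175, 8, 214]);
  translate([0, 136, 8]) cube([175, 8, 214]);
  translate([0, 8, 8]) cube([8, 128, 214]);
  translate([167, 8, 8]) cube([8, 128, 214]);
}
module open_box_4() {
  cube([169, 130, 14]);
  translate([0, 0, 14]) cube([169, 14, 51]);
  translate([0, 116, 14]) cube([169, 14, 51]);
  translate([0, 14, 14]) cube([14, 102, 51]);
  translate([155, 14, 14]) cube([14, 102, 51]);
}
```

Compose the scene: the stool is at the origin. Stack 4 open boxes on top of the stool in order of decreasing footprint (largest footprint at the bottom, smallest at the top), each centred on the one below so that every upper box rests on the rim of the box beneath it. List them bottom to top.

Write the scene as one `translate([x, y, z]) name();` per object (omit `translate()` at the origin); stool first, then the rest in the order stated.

stool();
translate([62, 53, 419]) open_box();
translate([70, 59, 710]) open_box_2();
translate([76, 64, 1091]) open_box_3();
translate([79, 71, 1313]) open_box_4();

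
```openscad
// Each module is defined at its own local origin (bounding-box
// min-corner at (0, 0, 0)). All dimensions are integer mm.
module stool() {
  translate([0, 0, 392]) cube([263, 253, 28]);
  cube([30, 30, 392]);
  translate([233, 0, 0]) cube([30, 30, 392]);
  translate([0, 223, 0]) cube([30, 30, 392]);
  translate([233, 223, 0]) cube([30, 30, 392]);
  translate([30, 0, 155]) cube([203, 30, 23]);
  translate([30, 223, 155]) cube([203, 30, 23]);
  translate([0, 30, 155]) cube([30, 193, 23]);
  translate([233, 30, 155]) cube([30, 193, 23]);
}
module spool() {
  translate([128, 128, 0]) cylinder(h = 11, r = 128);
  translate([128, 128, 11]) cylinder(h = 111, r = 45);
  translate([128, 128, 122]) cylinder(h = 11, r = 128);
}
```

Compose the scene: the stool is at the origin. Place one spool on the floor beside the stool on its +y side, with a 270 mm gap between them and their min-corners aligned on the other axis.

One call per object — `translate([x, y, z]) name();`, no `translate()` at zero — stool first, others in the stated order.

stool();
translate([0, 523, 0]) spool();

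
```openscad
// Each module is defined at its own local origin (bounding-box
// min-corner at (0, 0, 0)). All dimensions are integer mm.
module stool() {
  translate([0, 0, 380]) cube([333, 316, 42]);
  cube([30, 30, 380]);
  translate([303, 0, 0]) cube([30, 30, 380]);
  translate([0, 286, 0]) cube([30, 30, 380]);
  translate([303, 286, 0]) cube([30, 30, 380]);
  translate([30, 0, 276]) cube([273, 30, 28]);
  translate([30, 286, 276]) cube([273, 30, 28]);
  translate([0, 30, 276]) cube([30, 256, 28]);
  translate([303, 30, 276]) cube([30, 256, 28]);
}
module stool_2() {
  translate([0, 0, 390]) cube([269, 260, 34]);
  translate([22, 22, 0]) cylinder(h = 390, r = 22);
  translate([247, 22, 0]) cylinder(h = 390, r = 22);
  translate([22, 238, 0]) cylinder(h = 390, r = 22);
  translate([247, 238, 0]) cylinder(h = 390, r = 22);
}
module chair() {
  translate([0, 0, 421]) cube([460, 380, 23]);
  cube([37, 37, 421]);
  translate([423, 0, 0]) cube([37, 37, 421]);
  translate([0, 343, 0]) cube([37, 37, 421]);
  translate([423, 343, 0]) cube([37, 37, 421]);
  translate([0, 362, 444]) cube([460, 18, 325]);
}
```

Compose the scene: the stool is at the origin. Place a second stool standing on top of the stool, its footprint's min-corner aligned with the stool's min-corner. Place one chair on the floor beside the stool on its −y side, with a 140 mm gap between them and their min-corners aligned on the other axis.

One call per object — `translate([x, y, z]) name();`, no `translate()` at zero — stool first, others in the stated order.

stool();
translate([0, 0, 422]) stool_2();
translate([0, -520, 0]) chair();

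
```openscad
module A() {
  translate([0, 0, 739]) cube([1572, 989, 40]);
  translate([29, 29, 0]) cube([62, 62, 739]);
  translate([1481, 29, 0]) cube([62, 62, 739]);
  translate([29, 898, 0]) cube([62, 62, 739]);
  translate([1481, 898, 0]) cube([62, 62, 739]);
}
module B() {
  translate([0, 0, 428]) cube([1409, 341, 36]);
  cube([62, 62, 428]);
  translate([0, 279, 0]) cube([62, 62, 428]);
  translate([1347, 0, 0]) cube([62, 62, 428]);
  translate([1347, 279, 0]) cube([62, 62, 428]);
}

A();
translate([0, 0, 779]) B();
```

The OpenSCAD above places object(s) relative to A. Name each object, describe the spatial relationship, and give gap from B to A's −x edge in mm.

A is a table. B is a bench. The bench is on top of the table. The gap from the bench to the table's −x edge is 0 mm.

The bench's min-x is at 0; the table's min-x is 0; gap = 0 mm.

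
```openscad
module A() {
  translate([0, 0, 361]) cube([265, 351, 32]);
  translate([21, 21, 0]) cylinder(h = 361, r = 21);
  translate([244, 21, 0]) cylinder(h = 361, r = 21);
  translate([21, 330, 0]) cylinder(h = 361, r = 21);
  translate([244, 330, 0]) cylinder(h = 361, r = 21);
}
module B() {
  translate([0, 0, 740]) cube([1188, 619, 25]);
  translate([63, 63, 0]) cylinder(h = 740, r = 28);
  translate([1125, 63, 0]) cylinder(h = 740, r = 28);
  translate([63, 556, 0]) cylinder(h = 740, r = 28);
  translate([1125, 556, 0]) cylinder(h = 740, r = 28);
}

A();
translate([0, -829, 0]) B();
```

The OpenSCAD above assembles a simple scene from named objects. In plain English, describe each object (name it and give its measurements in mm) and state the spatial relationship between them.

A is a simple wooden stool: a rectangular seat 265 mm (x) by 351 mm (y), 32 mm thick, top face at z = 393 mm, on four round legs, each 42 mm in diameter. The legs rest on z = 0, each leg's axis is inset half a diameter from the nearest pair of seat edges (so the leg's bounding box is flush with the corner).

B is a table: top 1188 mm (x) × 619 mm (y), 25 mm thick, upper face at z = 765 mm, on four round legs of 56 mm diameter, each leg's bounding box inset 35 mm from the nearest pair of top edges, running from z = 0 to the bottom of the top.

The table is on the floor beside the stool on its −y side.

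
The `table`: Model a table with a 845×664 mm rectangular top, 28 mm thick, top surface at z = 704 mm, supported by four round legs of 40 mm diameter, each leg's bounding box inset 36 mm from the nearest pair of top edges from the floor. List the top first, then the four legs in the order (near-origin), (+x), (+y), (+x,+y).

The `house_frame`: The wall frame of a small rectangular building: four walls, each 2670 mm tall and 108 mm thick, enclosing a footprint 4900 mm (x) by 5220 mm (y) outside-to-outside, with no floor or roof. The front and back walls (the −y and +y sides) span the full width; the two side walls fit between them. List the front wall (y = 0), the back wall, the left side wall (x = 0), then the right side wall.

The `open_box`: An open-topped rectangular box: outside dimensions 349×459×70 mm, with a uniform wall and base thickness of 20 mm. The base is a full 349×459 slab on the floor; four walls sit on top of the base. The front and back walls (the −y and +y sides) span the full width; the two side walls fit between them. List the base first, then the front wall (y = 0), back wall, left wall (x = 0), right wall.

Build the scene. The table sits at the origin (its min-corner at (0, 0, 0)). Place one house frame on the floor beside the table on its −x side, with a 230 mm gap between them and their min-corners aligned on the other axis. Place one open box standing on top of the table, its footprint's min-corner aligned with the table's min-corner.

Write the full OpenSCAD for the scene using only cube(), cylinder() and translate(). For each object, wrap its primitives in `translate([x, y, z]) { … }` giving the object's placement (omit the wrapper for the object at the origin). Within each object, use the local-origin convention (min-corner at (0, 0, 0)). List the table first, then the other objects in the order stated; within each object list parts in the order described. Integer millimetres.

translate([0, 0, 676]) cube([845, 664, 28]);
translate([56, 56, 0]) cylinder(h = 676, r = 20);
translate([789, 56, 0]) cylinder(h = 676, r = 20);
translate([56, 608, 0]) cylinder(h = 676, r = 20);
translate([789, 608, 0]) cylinder(h = 676, r = 20);
translate([-5130, 0, 0]) {
  cube([4900, 108, 2670]);
  translate([0, 5112, 0]) cube([4900, 108, 2670]);
  translate([0, 108, 0]) cube([108, 5004, 2670]);
  translate([4792, 108, 0]) cube([108, 5004, 2670]);
}
translate([0, 0, 704]) {
  cube([349, 459, 20]);
  translate([0, 0, 20]) cube([349, 20, 50]);
  translate([0, 439, 20]) cube([349, 20, 50]);
  translate([0, 20, 20]) cube([20, 419, 50]);
  translate([329, 20, 20]) cube([20, 419, 50]);
}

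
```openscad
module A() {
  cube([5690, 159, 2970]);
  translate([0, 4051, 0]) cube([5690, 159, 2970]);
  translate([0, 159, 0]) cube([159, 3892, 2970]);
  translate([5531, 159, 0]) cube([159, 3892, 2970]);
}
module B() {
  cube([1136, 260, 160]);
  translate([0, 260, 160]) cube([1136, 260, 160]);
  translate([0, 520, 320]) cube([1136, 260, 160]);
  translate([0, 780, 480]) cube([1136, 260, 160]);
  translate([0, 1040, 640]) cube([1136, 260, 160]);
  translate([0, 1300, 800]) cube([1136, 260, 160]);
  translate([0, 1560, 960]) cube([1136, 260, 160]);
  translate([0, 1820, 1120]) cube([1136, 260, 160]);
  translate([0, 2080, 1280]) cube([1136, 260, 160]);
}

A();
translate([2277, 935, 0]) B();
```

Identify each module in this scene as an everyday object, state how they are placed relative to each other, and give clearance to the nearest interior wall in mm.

Clearances: x = 2118, y = 776; minimum 776 mm.

A is a house frame. B is a staircase. The staircase sits inside the house frame, centred. The clearance to the nearest interior wall is 776 mm.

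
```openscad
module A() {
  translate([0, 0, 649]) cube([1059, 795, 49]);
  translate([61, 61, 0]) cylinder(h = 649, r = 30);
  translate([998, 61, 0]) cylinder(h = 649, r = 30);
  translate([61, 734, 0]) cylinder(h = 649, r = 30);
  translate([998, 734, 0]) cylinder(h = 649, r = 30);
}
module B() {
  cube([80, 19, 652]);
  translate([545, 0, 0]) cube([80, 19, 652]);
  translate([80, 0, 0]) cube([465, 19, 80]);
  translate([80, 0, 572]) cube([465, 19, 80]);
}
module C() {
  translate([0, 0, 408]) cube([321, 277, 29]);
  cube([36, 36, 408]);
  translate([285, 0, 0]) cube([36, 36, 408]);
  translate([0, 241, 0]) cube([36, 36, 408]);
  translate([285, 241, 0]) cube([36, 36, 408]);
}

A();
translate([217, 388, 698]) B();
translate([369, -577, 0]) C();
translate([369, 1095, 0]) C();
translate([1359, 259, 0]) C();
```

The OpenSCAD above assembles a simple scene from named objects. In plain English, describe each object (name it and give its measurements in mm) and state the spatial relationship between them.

A is a rectangular dining table. The top is 1059×795×49 mm with its upper surface at z = 698 mm. It stands on four round legs of 60 mm diameter, each leg's bounding box inset 31 mm from the nearest pair of top edges, running from the floor to the underside of the top.

B is a picture frame with a 465×492 mm rectangular opening (x by z) and a uniform 80 mm border on every side. Frame depth is 19 mm along y. It is built from two vertical stiles running the full outside height and two horizontal rails spanning the gap between the stiles.

C is a four-legged stool. The seat is a 321×277×29 mm slab whose top surface is at z = 437 mm; four square legs, each 36×36 mm in cross-section, run from the floor (z = 0) to the underside of the seat, each flush with a corner of the seat.

The picture frame is on top of the table, centred. Three stools sit around the table at the −y, +y, +x sides.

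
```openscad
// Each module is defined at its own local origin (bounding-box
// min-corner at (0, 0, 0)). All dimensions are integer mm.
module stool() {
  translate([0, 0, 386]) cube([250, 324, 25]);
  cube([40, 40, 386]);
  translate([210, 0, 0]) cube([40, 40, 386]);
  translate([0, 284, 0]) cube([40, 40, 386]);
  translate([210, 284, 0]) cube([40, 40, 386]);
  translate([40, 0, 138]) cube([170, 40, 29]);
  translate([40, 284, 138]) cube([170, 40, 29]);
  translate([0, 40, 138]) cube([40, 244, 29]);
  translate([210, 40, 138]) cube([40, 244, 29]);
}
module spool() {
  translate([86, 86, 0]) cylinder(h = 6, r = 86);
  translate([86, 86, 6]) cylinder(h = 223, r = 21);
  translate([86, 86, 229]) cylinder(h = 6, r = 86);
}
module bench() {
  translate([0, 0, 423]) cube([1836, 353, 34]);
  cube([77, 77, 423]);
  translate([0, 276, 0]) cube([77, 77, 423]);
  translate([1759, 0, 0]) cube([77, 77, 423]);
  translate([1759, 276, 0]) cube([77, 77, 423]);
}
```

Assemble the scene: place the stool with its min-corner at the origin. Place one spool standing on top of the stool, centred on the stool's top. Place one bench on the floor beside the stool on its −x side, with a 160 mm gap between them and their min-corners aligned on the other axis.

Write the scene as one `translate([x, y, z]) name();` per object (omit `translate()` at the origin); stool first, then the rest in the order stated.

stool();
translate([39, 76, 411]) spool();
translate([-1996, 0, 0]) bench();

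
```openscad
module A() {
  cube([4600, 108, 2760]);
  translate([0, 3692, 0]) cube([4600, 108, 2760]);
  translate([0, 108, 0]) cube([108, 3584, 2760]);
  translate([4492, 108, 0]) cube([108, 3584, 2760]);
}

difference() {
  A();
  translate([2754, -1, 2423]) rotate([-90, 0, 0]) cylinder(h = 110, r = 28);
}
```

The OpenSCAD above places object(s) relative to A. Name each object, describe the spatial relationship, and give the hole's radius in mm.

A is a house frame. The house frame has a circular hole through its front wall. The hole's radius is 28 mm.

The subtracted cylinder has r = 28 mm.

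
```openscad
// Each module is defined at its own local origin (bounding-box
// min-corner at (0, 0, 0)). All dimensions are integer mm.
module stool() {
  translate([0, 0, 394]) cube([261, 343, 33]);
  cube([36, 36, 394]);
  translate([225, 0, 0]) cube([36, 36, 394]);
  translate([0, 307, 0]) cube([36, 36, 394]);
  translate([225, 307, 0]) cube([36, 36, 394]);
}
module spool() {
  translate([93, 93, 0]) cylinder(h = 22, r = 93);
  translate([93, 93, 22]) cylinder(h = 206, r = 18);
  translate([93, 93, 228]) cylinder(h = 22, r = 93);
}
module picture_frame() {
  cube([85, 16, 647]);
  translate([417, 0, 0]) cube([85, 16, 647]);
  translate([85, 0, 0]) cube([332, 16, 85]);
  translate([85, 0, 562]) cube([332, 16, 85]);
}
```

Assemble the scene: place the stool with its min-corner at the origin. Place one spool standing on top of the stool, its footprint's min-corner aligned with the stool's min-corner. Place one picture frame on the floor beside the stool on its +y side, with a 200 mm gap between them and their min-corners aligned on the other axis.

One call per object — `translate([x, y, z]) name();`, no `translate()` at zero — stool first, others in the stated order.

stool();
translate([0, 0, 427]) spool();
translate([0, 543, 0]) picture_frame();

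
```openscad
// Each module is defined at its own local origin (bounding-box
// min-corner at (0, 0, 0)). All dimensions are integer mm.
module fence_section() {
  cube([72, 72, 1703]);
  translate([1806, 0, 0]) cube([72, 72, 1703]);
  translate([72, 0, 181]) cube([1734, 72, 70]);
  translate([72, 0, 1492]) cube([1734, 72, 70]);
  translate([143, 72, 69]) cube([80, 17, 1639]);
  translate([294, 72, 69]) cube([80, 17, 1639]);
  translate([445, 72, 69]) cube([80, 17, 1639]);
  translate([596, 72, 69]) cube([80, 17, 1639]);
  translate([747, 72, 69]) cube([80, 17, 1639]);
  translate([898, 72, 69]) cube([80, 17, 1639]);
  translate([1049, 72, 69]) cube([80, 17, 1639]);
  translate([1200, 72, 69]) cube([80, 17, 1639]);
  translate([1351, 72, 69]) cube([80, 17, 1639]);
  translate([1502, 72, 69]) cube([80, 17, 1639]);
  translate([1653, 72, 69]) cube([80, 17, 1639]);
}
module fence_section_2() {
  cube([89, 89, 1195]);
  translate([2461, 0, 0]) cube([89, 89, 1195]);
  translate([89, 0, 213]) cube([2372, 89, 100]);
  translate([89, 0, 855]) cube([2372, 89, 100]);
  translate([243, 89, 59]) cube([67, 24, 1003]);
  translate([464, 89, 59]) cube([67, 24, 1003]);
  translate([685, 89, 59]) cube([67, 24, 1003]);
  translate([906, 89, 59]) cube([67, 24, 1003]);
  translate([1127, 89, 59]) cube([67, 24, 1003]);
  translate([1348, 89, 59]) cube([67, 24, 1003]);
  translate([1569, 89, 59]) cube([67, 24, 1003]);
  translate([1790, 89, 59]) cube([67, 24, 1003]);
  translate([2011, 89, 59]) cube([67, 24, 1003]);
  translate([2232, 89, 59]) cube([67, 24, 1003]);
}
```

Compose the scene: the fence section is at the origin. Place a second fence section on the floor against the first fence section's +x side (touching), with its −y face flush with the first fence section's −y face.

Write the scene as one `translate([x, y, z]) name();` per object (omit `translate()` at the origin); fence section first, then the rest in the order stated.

fence_section();
translate([1878, 0, 0]) fence_section_2();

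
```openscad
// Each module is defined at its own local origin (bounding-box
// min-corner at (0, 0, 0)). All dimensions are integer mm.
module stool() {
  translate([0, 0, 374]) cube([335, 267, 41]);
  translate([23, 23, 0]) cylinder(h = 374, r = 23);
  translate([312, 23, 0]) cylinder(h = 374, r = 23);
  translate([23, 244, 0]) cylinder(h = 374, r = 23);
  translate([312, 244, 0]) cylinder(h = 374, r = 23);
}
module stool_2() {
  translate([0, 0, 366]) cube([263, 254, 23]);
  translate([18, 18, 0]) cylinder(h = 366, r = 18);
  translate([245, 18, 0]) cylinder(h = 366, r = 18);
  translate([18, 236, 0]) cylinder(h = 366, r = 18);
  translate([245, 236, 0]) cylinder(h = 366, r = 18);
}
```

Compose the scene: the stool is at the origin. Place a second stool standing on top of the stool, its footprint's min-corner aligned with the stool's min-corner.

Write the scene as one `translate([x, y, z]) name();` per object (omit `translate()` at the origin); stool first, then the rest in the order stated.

stool();
translate([0, 0, 415]) stool_2();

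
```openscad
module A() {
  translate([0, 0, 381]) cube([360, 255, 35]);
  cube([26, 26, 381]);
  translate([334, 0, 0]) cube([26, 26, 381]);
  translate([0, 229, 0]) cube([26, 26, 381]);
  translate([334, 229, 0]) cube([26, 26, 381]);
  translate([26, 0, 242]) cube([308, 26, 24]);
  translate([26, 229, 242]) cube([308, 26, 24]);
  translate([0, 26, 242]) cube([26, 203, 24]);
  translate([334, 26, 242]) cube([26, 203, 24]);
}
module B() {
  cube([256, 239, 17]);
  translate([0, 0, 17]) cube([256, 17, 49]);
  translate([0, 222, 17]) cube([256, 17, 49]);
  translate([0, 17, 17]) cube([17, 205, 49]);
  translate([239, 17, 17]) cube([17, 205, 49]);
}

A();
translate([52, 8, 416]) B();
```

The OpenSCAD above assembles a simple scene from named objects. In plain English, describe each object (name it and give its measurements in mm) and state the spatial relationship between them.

A is a four-legged stool. The seat is 360×255 mm, 35 mm thick, top at z = 416 mm. It stands on four square legs, each 26×26 mm in cross-section, from z = 0 to the seat underside, each flush with a corner of the seat. Four stretchers, 26 mm wide and 24 mm tall, connect adjacent legs with their undersides at z = 242 mm, each running between the inner faces of the legs it joins and aligned with the legs' outer faces on the other axis.

B is an open-topped rectangular box: outside dimensions 256×239×66 mm, with a uniform wall and base thickness of 17 mm. The base is a full 256×239 slab on the floor; four walls sit on top of the base. The front and back walls (the −y and +y sides) span the full width; the two side walls fit between them.

The open box is on top of the stool, centred.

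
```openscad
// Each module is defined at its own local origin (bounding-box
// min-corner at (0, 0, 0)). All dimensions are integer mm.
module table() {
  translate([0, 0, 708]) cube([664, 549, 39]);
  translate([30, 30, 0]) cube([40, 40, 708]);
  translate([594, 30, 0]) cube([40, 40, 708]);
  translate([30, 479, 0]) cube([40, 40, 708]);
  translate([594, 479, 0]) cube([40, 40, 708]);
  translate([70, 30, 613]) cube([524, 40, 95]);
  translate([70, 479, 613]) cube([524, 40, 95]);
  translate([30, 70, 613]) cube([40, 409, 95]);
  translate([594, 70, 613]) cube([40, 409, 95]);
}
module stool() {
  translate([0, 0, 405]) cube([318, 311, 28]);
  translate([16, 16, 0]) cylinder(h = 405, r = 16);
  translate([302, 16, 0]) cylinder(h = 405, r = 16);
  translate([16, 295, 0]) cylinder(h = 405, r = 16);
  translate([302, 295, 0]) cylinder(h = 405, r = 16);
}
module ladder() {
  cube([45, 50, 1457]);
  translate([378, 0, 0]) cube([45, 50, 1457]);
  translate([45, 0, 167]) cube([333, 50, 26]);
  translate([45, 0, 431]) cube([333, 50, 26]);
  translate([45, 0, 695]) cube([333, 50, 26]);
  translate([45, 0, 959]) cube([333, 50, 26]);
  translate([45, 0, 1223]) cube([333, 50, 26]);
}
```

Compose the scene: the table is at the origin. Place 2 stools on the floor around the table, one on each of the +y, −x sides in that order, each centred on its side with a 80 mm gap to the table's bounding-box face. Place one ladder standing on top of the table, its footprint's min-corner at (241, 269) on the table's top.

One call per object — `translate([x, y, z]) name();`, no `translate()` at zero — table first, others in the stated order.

table();
translate([173, 629, 0]) stool();
translate([-398, 119, 0]) stool();
translate([241, 269, 747]) ladder();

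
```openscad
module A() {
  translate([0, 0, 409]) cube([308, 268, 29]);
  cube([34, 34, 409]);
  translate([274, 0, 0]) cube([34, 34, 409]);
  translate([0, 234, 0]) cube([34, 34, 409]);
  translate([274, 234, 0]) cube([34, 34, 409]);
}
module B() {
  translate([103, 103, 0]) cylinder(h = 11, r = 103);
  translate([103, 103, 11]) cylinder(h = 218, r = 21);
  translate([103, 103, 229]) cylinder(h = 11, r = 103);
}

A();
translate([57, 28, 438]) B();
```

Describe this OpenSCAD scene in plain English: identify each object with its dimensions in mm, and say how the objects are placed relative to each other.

A is a simple wooden stool: a rectangular seat 308 mm (x) by 268 mm (y), 29 mm thick, top face at z = 438 mm, on four square legs, each 34×34 mm in cross-section. The legs rest on z = 0, each flush with a corner of the seat.

B is a spool: two coaxial disc flanges of radius 103 mm and thickness 11 mm, joined by a core cylinder of radius 21 mm and height 218 mm. The lower flange rests on z = 0 and the three cylinders share a vertical axis.

The spool is on top of the stool.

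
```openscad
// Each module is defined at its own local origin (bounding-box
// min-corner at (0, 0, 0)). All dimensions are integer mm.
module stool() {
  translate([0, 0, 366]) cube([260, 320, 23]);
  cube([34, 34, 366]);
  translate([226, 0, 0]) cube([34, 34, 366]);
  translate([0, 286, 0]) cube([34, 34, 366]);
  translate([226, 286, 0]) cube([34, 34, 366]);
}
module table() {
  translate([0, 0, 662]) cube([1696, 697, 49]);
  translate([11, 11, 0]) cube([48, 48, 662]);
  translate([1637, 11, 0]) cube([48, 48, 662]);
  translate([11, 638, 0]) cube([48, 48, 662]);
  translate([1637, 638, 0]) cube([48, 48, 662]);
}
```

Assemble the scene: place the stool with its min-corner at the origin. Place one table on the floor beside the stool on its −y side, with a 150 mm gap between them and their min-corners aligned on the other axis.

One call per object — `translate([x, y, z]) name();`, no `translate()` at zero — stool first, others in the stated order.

stool();
translate([0, -847, 0]) table();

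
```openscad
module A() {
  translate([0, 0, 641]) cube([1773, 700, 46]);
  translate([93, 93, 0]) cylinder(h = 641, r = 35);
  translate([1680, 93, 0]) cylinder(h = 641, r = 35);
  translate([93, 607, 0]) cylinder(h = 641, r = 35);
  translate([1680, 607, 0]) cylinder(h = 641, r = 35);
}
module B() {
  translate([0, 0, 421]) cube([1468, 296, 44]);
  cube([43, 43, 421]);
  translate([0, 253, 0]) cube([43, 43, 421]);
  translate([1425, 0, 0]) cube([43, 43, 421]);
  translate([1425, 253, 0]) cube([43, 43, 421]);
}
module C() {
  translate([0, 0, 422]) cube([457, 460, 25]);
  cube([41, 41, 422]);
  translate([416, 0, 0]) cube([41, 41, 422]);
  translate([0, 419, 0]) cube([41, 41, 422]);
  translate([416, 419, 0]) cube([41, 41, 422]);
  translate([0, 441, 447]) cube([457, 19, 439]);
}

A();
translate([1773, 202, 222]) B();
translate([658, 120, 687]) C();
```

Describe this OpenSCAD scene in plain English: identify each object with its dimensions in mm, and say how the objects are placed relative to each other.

A is a table with a 1773×700 mm rectangular top, 46 mm thick, top surface at z = 687 mm, supported by four round legs of 70 mm diameter, each leg's bounding box inset 58 mm from the nearest pair of top edges, running from the floor.

B is a long wooden bench with a 1468 mm (x) × 296 mm (y) seat, 44 mm thick, its top surface 465 mm above the floor. Four 43 mm square legs at the seat corners, flush with the edges, run from z = 0 to the seat underside.

C is a chair: 457×460 mm seat, 25 mm thick, top at z = 447 mm, on four 41 mm square corner legs flush with the seat edges. A 19 mm thick backrest slab spans the full seat width, extending 439 mm above the seat top, its back face flush with the seat's +y edge.

The bench is beside the table with their tops flush at z = 687. The chair is on top of the table, centred.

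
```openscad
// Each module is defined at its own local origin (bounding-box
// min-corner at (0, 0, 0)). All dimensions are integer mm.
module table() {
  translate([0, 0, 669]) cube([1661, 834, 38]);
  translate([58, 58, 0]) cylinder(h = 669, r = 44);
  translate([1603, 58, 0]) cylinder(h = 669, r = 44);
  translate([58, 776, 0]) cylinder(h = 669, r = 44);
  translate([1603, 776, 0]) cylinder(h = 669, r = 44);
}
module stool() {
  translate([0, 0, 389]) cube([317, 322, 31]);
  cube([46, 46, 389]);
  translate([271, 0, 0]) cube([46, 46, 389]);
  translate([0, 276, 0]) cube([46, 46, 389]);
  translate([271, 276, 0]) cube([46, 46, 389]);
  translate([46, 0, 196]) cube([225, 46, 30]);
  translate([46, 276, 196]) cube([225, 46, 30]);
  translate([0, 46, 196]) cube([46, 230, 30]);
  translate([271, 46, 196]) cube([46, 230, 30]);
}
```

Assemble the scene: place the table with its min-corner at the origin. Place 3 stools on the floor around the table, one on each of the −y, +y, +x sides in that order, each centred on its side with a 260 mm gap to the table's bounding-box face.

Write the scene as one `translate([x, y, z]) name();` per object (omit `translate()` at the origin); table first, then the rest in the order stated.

table();
translate([672, -582, 0]) stool();
translate([672, 1094, 0]) stool();
translate([1921, 256, 0]) stool();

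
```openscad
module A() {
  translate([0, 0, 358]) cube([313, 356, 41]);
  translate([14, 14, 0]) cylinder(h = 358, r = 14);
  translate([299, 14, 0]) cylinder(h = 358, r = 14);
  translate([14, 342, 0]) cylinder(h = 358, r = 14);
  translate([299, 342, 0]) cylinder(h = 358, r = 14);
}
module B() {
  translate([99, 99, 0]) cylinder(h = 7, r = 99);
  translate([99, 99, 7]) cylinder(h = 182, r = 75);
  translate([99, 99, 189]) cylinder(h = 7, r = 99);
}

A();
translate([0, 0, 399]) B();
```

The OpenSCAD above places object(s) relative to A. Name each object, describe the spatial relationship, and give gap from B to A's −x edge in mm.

A is a stool. B is a spool. The spool is on top of the stool. The gap from the spool to the stool's −x edge is 0 mm.

The spool's min-x is at 0; the stool's min-x is 0; gap = 0 mm.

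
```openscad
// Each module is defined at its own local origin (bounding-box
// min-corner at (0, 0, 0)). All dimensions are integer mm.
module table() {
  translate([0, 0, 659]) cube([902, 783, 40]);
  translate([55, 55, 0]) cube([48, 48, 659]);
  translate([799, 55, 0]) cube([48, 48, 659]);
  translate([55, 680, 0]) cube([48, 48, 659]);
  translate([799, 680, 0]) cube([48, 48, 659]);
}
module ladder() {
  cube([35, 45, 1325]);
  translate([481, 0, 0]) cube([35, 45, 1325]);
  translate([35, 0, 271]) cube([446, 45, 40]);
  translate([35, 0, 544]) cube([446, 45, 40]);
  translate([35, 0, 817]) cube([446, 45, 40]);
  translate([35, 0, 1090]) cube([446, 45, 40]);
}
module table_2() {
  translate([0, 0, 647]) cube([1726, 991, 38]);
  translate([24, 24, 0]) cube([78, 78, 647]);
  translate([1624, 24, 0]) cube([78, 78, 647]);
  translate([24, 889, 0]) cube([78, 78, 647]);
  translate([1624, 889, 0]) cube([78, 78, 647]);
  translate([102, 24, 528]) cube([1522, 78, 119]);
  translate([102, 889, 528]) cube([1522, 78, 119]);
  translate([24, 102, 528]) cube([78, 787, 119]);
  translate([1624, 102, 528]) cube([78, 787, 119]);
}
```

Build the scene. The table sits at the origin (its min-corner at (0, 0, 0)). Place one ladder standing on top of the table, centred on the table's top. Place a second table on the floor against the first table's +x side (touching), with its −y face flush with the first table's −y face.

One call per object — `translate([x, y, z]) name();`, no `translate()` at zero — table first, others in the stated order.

table();
translate([193, 369, 699]) ladder();
translate([902, 0, 0]) table_2();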